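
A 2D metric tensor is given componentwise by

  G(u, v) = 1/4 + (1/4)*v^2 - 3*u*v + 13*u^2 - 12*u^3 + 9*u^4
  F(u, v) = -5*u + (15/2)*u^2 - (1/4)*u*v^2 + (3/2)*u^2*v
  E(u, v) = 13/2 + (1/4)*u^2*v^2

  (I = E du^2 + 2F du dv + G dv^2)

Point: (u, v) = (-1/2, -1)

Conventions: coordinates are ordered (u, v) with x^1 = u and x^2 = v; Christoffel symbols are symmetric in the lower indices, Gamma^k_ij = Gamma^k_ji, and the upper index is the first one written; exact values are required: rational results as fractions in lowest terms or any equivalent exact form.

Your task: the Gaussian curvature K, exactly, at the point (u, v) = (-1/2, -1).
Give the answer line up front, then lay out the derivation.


Answer: K = -869056/927369

E = 105/16, F = 33/8, G = 69/16, EG - F^2 = 2889/256 at the point
E_u = -1/4, E_v = -1/8, F_u = -45/4, F_v = 1/8, G_u = -47/2, G_v = 1
E_vv = 1/8, F_uv = -1, G_uu = 89
By Brioschi, K is (det M1 - det M2) divided by (EG - F^2) squared.
M1 = [[-E_vv/2 + F_uv - G_uu/2, E_u/2, F_u - E_v/2], [F_v - G_u/2, E, F], [G_v/2, F, G]] = [[-729/16, -1/8, -179/16], [95/8, 105/16, 33/8], [1/2, 33/8, 69/16]]; det M1 = -4175217/4096
M2 = [[0, E_v/2, G_u/2], [E_v/2, E, F], [G_u/2, F, G]] = [[0, -1/16, -47/4], [-1/16, 105/16, 33/8], [-47/4, 33/8, 69/16]]; det M2 = -3686373/4096
det M1 - det M2 = -122211/1024; K = -122211/1024 / (2889/256)^2 = -869056/927369


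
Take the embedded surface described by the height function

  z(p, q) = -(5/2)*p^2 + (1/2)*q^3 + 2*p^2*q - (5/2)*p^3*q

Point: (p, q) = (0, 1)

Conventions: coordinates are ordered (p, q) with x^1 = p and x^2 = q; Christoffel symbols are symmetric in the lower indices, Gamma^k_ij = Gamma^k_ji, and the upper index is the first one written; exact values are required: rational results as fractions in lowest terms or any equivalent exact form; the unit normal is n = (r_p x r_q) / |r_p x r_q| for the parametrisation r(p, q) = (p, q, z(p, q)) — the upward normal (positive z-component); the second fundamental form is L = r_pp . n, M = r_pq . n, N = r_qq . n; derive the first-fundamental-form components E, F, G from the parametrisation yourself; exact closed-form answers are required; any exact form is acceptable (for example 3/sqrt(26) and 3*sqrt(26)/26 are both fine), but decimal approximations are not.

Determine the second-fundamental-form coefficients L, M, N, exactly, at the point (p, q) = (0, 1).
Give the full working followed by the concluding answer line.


z_p = 0, z_q = 3/2, z_pp = -1, z_pq = 0, z_qq = 3
E = 1, F = 0, G = 13/4; answer radicand W^2 = 13/4
unnormalised second-form numerators: l = -1, m = 0, n = 3; L = l/sqrt(13/4), and similarly M = m/sqrt(W^2), N = n/sqrt(W^2)

Answer: L = -2*sqrt(13)/13, M = 0, N = 6*sqrt(13)/13


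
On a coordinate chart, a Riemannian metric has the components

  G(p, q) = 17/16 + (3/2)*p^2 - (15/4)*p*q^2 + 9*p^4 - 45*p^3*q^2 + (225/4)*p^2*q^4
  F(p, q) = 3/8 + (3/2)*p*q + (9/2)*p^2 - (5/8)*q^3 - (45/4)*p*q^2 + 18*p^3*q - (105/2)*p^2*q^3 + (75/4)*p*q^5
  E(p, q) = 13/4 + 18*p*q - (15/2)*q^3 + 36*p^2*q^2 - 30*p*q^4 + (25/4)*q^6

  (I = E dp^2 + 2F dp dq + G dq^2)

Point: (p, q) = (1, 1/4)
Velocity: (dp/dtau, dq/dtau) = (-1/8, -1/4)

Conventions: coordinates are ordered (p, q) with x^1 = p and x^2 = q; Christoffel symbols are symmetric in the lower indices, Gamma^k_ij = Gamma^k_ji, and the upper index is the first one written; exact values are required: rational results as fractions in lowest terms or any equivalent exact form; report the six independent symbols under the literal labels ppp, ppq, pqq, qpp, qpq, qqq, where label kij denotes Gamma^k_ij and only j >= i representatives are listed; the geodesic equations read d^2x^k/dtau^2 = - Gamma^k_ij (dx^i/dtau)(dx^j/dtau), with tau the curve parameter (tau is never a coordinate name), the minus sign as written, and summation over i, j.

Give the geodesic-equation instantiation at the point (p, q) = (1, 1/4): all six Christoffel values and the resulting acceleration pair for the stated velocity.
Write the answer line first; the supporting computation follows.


Answer: Gamma_ppp = 24256/95587, Gamma_ppq = 89444/95587, Gamma_pqq = -60640/95587, Gamma_qpp = 22784/95587, Gamma_qpq = 84016/95587, Gamma_qqq = -56960/95587; accelerations (d^2p/dtau^2, d^2q/dtau^2) = (-8717/382348, -2047/95587)

E = 160025/16384, F = 33731/4096, G = 8945/1024 at the point
E_p = 1137/128, E_q = 67083/2048, F_p = 84171/4096, F_q = 4383/1024, G_p = 15753/512, G_q = -1335/64
EG - F^2 = 286761/16384;  g^inv = (16384/286761) * [[8945/1024, -33731/4096], [-33731/4096, 160025/16384]]
first-kind symbols [ij,l] = (1/2)(d_i g_jl + d_j g_il - d_l g_ij): [pp,p] = E_p/2 = 1137/256, [pp,q] = F_p - E_q/2 = 267/64, [pq,p] = E_q/2 = 67083/4096, [pq,q] = G_p/2 = 15753/1024, [qq,p] = F_q - G_p/2 = -5685/512, [qq,q] = G_q/2 = -1335/128
Gamma^p_ij = (G*[ij,p] - F*[ij,q])/(EG - F^2), Gamma^q_ij = (E*[ij,q] - F*[ij,p])/(EG - F^2)
Gamma_ppp = 24256/95587, Gamma_ppq = 89444/95587, Gamma_pqq = -60640/95587, Gamma_qpp = 22784/95587, Gamma_qpq = 84016/95587, Gamma_qqq = -56960/95587
d^2p/dtau^2 = -(Gamma_ppp*(-1/8)^2 + 2*Gamma_ppq*(-1/8)*(-1/4) + Gamma_pqq*(-1/4)^2) = -8717/382348
d^2q/dtau^2 = -(Gamma_qpp*(-1/8)^2 + 2*Gamma_qpq*(-1/8)*(-1/4) + Gamma_qqq*(-1/4)^2) = -2047/95587


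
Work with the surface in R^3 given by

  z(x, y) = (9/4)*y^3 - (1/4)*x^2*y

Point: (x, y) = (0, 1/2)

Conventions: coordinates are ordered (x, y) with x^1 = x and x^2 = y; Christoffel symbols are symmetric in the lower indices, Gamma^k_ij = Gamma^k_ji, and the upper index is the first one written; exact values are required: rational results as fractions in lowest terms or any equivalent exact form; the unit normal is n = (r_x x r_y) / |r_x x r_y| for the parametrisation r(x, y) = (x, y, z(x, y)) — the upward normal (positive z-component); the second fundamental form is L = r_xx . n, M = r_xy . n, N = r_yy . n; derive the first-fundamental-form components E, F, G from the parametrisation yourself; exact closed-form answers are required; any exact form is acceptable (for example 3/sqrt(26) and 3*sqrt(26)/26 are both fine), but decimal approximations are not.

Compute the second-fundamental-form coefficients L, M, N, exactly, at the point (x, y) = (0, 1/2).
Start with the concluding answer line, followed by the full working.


Answer: L = -4*sqrt(985)/985, M = 0, N = 108*sqrt(985)/985

z_x = 0, z_y = 27/16, z_xx = -1/4, z_xy = 0, z_yy = 27/4
E = 1, F = 0, G = 985/256; answer radicand W^2 = 985/256
unnormalised second-form numerators: l = -1/4, m = 0, n = 27/4; L = l/sqrt(985/256), and similarly M = m/sqrt(W^2), N = n/sqrt(W^2)


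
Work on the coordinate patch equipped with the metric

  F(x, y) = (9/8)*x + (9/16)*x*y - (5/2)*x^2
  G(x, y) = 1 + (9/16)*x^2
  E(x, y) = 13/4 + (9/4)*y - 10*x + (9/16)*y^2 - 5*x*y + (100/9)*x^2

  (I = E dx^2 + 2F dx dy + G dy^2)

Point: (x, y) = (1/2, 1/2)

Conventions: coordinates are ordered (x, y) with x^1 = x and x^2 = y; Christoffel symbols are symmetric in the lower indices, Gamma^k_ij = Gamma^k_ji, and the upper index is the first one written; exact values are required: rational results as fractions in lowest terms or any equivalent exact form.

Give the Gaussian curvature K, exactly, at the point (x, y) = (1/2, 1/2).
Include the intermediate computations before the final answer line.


E = 601/576, F = 5/64, G = 73/64, EG - F^2 = 341/288 at the point
E_x = -25/18, E_y = 5/16, F_x = -35/32, F_y = 9/32, G_x = 9/16, G_y = 0
E_yy = 9/8, F_xy = 9/16, G_xx = 9/8
Compute both Brioschi determinants and normalise by (EG - F^2)^2.
M1 = [[-E_yy/2 + F_xy - G_xx/2, E_x/2, F_x - E_y/2], [F_y - G_x/2, E, F], [G_y/2, F, G]] = [[-9/16, -25/36, -5/4], [0, 601/576, 5/64], [0, 5/64, 73/64]]; det M1 = -341/512
M2 = [[0, E_y/2, G_x/2], [E_y/2, E, F], [G_x/2, F, G]] = [[0, 5/32, 9/32], [5/32, 601/576, 5/64], [9/32, 5/64, 73/64]]; det M2 = -53/512
det M1 - det M2 = -9/16; K = -9/16 / (341/288)^2 = -46656/116281

Answer: K = -46656/116281


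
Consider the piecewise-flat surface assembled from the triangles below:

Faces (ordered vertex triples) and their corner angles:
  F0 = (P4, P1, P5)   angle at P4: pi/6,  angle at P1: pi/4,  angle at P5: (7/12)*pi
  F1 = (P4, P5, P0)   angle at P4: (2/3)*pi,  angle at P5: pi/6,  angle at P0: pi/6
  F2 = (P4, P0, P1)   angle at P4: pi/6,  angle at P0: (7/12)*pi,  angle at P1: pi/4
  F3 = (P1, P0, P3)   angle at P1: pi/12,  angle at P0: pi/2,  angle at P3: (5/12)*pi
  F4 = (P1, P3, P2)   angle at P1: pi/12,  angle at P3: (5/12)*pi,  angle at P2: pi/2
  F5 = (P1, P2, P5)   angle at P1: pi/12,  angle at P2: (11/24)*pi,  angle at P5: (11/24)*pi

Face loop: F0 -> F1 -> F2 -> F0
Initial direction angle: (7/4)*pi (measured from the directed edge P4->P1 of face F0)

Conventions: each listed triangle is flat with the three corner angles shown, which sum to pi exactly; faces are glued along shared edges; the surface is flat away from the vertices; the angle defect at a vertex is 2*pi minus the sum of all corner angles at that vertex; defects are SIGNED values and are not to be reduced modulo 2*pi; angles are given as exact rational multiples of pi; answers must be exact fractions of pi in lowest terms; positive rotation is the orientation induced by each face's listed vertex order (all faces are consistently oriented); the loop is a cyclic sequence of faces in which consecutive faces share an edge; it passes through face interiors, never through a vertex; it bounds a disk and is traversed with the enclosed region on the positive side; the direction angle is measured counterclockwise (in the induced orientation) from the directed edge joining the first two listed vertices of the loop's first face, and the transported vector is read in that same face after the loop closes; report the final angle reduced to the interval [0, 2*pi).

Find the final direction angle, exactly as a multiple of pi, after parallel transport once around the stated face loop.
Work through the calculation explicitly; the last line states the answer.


enclosed vertex P4: corner angles sum to pi, defect = 2*pi - pi = pi
holonomy = initial angle + sum of enclosed defects (mod 2*pi), positive in the induced orientation
final angle = (7/4)*pi + pi = (3/4)*pi (mod 2*pi)

Answer: final direction angle = (3/4)*pi


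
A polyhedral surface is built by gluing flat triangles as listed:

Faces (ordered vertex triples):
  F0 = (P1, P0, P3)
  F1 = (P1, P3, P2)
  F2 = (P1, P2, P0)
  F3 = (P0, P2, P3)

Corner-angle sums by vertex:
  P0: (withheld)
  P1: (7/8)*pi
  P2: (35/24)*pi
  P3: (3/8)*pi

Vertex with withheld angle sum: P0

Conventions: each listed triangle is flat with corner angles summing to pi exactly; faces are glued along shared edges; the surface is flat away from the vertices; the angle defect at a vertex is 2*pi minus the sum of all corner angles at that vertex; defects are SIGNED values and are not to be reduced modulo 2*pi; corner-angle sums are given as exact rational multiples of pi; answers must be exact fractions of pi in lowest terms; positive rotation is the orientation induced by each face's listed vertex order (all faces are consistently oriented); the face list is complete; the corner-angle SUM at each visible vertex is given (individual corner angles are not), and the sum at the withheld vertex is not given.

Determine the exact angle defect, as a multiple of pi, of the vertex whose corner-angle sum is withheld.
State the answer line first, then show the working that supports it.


Answer: defect(P0) = (17/24)*pi

V = 4, E = 6, F = 4; chi = V - E + F = 2
Gauss-Bonnet: total defect = 2*pi*chi = 4*pi; visible defects sum to (79/24)*pi


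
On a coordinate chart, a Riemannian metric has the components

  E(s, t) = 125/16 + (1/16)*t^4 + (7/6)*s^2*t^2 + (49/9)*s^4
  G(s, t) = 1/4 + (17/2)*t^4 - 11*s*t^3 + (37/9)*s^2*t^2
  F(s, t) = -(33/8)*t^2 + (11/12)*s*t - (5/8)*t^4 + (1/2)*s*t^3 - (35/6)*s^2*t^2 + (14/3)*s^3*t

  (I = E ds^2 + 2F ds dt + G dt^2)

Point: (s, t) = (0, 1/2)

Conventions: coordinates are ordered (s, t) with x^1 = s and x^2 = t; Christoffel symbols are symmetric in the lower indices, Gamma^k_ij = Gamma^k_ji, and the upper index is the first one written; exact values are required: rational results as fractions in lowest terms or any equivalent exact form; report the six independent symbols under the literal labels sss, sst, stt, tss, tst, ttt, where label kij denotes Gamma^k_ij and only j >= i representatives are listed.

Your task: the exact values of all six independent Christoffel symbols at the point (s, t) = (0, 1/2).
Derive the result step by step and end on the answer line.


E = 2001/256, F = -137/128, G = 25/32 at the point
E_s = 0, E_t = 1/32, F_s = 25/48, F_t = -71/16, G_s = -11/8, G_t = 17/4
EG - F^2 = 81281/16384;  g^inv = (16384/81281) * [[25/32, 137/128], [137/128, 2001/256]]
first-kind symbols [ij,l] = (1/2)(d_i g_jl + d_j g_il - d_l g_ij): [ss,s] = E_s/2 = 0, [ss,t] = F_s - E_t/2 = 97/192, [st,s] = E_t/2 = 1/64, [st,t] = G_s/2 = -11/16, [tt,s] = F_t - G_s/2 = -15/4, [tt,t] = G_t/2 = 17/8
Gamma^s_ij = (G*[ij,s] - F*[ij,t])/(EG - F^2), Gamma^t_ij = (E*[ij,t] - F*[ij,s])/(EG - F^2)

Answer: Gamma_sss = 26578/243843, Gamma_sst = -11856/81281, Gamma_stt = -10736/81281, Gamma_tss = 64699/81281, Gamma_tst = -87770/81281, Gamma_ttt = 206376/81281


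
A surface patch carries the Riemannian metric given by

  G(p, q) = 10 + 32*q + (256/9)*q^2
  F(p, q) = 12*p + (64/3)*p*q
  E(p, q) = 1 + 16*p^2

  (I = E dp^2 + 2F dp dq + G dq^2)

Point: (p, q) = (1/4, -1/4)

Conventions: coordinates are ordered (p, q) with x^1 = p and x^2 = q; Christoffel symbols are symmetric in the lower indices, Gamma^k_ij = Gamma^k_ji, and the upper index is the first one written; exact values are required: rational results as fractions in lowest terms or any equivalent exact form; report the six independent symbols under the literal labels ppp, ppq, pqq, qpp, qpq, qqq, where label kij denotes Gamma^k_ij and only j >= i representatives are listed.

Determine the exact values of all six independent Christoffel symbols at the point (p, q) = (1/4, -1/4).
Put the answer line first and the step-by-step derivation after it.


Answer: Gamma_ppp = 36/43, Gamma_ppq = 0, Gamma_pqq = 48/43, Gamma_qpp = 60/43, Gamma_qpq = 0, Gamma_qqq = 80/43

E = 2, F = 5/3, G = 34/9 at the point
E_p = 8, E_q = 0, F_p = 20/3, F_q = 16/3, G_p = 0, G_q = 160/9
EG - F^2 = 43/9;  g^inv = (9/43) * [[34/9, -5/3], [-5/3, 2]]
first-kind symbols [ij,l] = (1/2)(d_i g_jl + d_j g_il - d_l g_ij): [pp,p] = E_p/2 = 4, [pp,q] = F_p - E_q/2 = 20/3, [pq,p] = E_q/2 = 0, [pq,q] = G_p/2 = 0, [qq,p] = F_q - G_p/2 = 16/3, [qq,q] = G_q/2 = 80/9
Gamma^p_ij = (G*[ij,p] - F*[ij,q])/(EG - F^2), Gamma^q_ij = (E*[ij,q] - F*[ij,p])/(EG - F^2)


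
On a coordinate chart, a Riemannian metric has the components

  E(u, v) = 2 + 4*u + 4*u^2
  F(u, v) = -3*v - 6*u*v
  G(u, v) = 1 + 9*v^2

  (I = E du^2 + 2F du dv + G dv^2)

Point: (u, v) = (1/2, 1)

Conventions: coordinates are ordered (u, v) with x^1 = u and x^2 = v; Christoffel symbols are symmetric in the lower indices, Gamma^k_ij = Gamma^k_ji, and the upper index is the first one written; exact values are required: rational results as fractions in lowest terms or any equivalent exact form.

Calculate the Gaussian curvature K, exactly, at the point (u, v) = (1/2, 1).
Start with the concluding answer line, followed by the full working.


Answer: K = -3/98

E = 5, F = -6, G = 10, EG - F^2 = 14 at the point
E_u = 8, E_v = 0, F_u = -6, F_v = -6, G_u = 0, G_v = 18
E_vv = 0, F_uv = -6, G_uu = 0
The intrinsic route: Brioschi's K = (det M1 - det M2)/(EG - F^2)^2.
M1 = [[-E_vv/2 + F_uv - G_uu/2, E_u/2, F_u - E_v/2], [F_v - G_u/2, E, F], [G_v/2, F, G]] = [[-6, 4, -6], [-6, 5, -6], [9, -6, 10]]; det M1 = -6
M2 = [[0, E_v/2, G_u/2], [E_v/2, E, F], [G_u/2, F, G]] = [[0, 0, 0], [0, 5, -6], [0, -6, 10]]; det M2 = 0
det M1 - det M2 = -6; K = -6 / (14)^2 = -3/98


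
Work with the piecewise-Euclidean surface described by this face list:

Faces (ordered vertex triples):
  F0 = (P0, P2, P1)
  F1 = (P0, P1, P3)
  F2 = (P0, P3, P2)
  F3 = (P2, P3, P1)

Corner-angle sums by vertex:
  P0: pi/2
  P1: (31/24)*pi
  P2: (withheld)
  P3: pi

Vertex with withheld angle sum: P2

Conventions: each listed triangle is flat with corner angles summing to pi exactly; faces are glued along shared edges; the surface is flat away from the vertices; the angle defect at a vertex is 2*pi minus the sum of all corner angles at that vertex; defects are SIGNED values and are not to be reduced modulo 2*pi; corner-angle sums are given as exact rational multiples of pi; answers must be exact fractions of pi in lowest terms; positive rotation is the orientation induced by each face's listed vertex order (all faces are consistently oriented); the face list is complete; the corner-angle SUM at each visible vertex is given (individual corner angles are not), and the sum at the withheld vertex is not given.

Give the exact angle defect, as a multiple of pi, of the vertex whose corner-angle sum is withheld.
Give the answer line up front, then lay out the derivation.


Answer: defect(P2) = (19/24)*pi

V = 4, E = 6, F = 4; chi = V - E + F = 2
Gauss-Bonnet: total defect = 2*pi*chi = 4*pi; visible defects sum to (77/24)*pi


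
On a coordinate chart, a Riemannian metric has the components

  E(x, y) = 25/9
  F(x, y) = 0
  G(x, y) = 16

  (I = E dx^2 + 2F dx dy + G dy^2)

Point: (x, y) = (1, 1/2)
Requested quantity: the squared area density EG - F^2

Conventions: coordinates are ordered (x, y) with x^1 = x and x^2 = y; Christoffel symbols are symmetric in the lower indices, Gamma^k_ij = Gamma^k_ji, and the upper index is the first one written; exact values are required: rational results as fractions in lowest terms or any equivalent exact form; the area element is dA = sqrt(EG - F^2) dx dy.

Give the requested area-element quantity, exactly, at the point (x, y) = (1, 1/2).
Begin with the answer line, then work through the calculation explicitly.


Answer: EG - F^2 = 400/9

E = 25/9, F = 0, G = 16; EG - F^2 = 400/9


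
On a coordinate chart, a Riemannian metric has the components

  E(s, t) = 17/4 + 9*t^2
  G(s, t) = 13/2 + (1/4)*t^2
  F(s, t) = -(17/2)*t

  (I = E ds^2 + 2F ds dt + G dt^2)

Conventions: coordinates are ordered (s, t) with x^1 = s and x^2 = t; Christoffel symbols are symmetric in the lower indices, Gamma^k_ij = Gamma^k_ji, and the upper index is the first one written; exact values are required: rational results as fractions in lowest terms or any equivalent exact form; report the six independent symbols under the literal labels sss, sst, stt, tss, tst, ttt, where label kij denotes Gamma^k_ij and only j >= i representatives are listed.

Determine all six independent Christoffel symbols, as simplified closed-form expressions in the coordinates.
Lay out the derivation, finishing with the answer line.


E = 17/4 + 9*t^2; F = -(17/2)*t; G = 13/2 + (1/4)*t^2
Gamma^k_ij = (1/2) g^{kl} (d_i g_jl + d_j g_il - d_l g_ij), with g^inv = (1/(EG-F^2)) [[G, -F], [-F, E]]
first partials: E_s = 0, E_t = 18*t, F_s = 0, F_t = -17/2, G_s = 0, G_t = (1/2)*t
D = EG - F^2 = 221/8 - (203/16)*t^2 + (9/4)*t^4
expanded: Gamma^s_ss = (G E_s - 2F F_s + F E_t)/(2D), Gamma^s_st = (G E_t - F G_s)/(2D), Gamma^s_tt = (2G F_t - G G_s - F G_t)/(2D), Gamma^t_ss = (2E F_s - E E_t - F E_s)/(2D), Gamma^t_st = (E G_s - F E_t)/(2D), Gamma^t_tt = (E G_t - 2F F_t + F G_s)/(2D); substitute and cancel common factors

Answer: Gamma_sss = -1224*t^2/(36*t^4 - 203*t^2 + 442), Gamma_sst = (36*t^3 + 936*t)/(36*t^4 - 203*t^2 + 442), Gamma_stt = -884/(36*t^4 - 203*t^2 + 442), Gamma_tss = (-1296*t^3 - 612*t)/(36*t^4 - 203*t^2 + 442), Gamma_tst = 1224*t^2/(36*t^4 - 203*t^2 + 442), Gamma_ttt = (36*t^3 - 1139*t)/(36*t^4 - 203*t^2 + 442)


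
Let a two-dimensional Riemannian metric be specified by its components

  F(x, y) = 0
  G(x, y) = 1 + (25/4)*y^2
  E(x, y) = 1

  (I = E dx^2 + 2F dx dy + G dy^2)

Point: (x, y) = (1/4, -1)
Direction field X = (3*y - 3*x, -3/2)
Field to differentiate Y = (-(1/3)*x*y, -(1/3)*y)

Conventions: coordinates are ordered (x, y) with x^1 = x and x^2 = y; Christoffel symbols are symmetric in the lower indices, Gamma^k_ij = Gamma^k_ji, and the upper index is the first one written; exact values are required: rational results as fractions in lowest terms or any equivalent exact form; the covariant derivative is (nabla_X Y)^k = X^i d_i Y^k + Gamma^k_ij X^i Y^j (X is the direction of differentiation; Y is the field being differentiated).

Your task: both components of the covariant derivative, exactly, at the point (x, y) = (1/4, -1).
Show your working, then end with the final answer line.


E = 1, F = 0, G = 29/4 at the point
E_x = 0, E_y = 0, F_x = 0, F_y = 0, G_x = 0, G_y = -25/2
EG - F^2 = 29/4;  g^inv = (4/29) * [[29/4, 0], [0, 1]]
first-kind symbols [ij,l] = (1/2)(d_i g_jl + d_j g_il - d_l g_ij): [xx,x] = E_x/2 = 0, [xx,y] = F_x - E_y/2 = 0, [xy,x] = E_y/2 = 0, [xy,y] = G_x/2 = 0, [yy,x] = F_y - G_x/2 = 0, [yy,y] = G_y/2 = -25/4
Gamma^x_ij = (G*[ij,x] - F*[ij,y])/(EG - F^2), Gamma^y_ij = (E*[ij,y] - F*[ij,x])/(EG - F^2)
Gamma_xxx = 0, Gamma_xxy = 0, Gamma_xyy = 0, Gamma_yxx = 0, Gamma_yxy = 0, Gamma_yyy = -25/29
X = (-15/4, -3/2), Y = (1/12, 1/3) at the point

Answer: (nabla_X Y)^x = -9/8, (nabla_X Y)^y = 27/29


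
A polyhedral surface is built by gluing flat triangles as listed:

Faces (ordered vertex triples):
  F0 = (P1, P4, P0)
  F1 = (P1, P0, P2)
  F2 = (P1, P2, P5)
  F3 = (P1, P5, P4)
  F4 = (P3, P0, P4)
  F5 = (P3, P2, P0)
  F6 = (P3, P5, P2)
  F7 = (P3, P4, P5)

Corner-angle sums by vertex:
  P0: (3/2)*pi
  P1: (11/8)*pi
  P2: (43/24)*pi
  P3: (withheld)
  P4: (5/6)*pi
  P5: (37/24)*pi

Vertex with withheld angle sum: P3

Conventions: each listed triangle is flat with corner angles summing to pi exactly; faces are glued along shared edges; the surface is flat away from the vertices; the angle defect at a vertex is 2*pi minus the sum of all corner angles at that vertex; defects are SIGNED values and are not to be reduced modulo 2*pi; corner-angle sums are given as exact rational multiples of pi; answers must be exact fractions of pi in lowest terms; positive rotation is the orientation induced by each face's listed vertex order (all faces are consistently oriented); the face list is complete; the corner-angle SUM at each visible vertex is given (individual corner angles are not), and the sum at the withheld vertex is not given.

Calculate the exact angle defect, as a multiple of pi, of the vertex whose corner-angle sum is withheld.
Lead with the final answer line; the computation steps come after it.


Answer: defect(P3) = (25/24)*pi

V = 6, E = 12, F = 8; chi = V - E + F = 2
Gauss-Bonnet: total defect = 2*pi*chi = 4*pi; visible defects sum to (71/24)*pi


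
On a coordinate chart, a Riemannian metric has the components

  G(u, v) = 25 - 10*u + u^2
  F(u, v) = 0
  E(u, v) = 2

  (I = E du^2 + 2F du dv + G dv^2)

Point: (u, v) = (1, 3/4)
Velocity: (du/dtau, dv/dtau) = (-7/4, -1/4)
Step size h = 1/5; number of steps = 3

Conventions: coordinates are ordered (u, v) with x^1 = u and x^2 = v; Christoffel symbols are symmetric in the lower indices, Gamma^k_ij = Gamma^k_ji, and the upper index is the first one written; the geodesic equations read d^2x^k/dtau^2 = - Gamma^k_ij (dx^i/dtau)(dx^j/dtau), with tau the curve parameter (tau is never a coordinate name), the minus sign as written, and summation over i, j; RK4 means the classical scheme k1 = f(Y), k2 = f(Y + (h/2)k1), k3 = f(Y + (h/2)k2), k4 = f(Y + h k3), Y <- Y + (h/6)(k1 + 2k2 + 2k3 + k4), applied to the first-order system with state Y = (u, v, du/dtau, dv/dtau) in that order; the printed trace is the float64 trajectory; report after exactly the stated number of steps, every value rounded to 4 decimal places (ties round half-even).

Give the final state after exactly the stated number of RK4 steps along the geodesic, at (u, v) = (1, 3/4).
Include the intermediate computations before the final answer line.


f(Y) = (du/dtau, dv/dtau, -Gamma^u_ij Y'^i Y'^j, -Gamma^v_ij Y'^i Y'^j) with the Gammas evaluated at the stage position; h = 0.200000; intermediate values shown to 6 dp
step 0: u = 1.0000, v = 0.7500, du/dtau = -1.7500, dv/dtau = -0.2500
step 1:
  k1: at (u, v) = (1.000000, 0.750000), (du/dtau, dv/dtau) = (-1.750000, -0.250000); Gamma_uuu = 0.000000, Gamma_uuv = 0.000000, Gamma_uvv = 2.000000, Gamma_vuu = 0.000000, Gamma_vuv = -0.250000, Gamma_vvv = 0.000000; k1 = (-1.750000, -0.250000, -0.125000, 0.218750)
  k2: at (u, v) = (0.825000, 0.725000), (du/dtau, dv/dtau) = (-1.762500, -0.228125); Gamma_uuu = 0.000000, Gamma_uuv = 0.000000, Gamma_uvv = 2.087500, Gamma_vuu = 0.000000, Gamma_vuv = -0.239521, Gamma_vvv = 0.000000; k2 = (-1.762500, -0.228125, -0.108636, 0.192609)
  k3: at (u, v) = (0.823750, 0.727187), (du/dtau, dv/dtau) = (-1.760864, -0.230739); Gamma_uuu = 0.000000, Gamma_uuv = 0.000000, Gamma_uvv = 2.088125, Gamma_vuu = 0.000000, Gamma_vuv = -0.239449, Gamma_vvv = 0.000000; k3 = (-1.760864, -0.230739, -0.111173, 0.194577)
  k4: at (u, v) = (0.647827, 0.703852), (du/dtau, dv/dtau) = (-1.772235, -0.211085); Gamma_uuu = 0.000000, Gamma_uuv = 0.000000, Gamma_uvv = 2.176086, Gamma_vuu = 0.000000, Gamma_vuv = -0.229770, Gamma_vvv = 0.000000; k4 = (-1.772235, -0.211085, -0.096959, 0.171910)
  Y <- Y + (h/6)(k1 + 2k2 + 2k3 + k4): u = 0.6477, v = 0.7040, du/dtau = -1.7721, dv/dtau = -0.2112
step 2:
  k1: at (u, v) = (0.647701, 0.704040), (du/dtau, dv/dtau) = (-1.772053, -0.211166); Gamma_uuu = 0.000000, Gamma_uuv = 0.000000, Gamma_uvv = 2.176149, Gamma_vuu = 0.000000, Gamma_vuv = -0.229764, Gamma_vvv = 0.000000; k1 = (-1.772053, -0.211166, -0.097037, 0.171954)
  k2: at (u, v) = (0.470496, 0.682923), (du/dtau, dv/dtau) = (-1.781756, -0.193970); Gamma_uuu = 0.000000, Gamma_uuv = 0.000000, Gamma_uvv = 2.264752, Gamma_vuu = 0.000000, Gamma_vuv = -0.220775, Gamma_vvv = 0.000000; k2 = (-1.781756, -0.193970, -0.085210, 0.152603)
  k3: at (u, v) = (0.469526, 0.684643), (du/dtau, dv/dtau) = (-1.780574, -0.195905); Gamma_uuu = 0.000000, Gamma_uuv = 0.000000, Gamma_uvv = 2.265237, Gamma_vuu = 0.000000, Gamma_vuv = -0.220727, Gamma_vvv = 0.000000; k3 = (-1.780574, -0.195905, -0.086937, 0.153990)
  k4: at (u, v) = (0.291587, 0.664858), (du/dtau, dv/dtau) = (-1.789440, -0.180368); Gamma_uuu = 0.000000, Gamma_uuv = 0.000000, Gamma_uvv = 2.354207, Gamma_vuu = 0.000000, Gamma_vuv = -0.212386, Gamma_vvv = 0.000000; k4 = (-1.789440, -0.180368, -0.076588, 0.137098)
  Y <- Y + (h/6)(k1 + 2k2 + 2k3 + k4): u = 0.2915, v = 0.6650, du/dtau = -1.7893, dv/dtau = -0.1804
step 3:
  k1: at (u, v) = (0.291496, 0.664997), (du/dtau, dv/dtau) = (-1.789317, -0.180424); Gamma_uuu = 0.000000, Gamma_uuv = 0.000000, Gamma_uvv = 2.354252, Gamma_vuu = 0.000000, Gamma_vuv = -0.212382, Gamma_vvv = 0.000000; k1 = (-1.789317, -0.180424, -0.076638, 0.137129)
  k2: at (u, v) = (0.112565, 0.646954), (du/dtau, dv/dtau) = (-1.796980, -0.166711); Gamma_uuu = 0.000000, Gamma_uuv = 0.000000, Gamma_uvv = 2.443718, Gamma_vuu = 0.000000, Gamma_vuv = -0.204606, Gamma_vvv = 0.000000; k2 = (-1.796980, -0.166711, -0.067918, 0.122591)
  k3: at (u, v) = (0.111798, 0.648326), (du/dtau, dv/dtau) = (-1.796108, -0.168165); Gamma_uuu = 0.000000, Gamma_uuv = 0.000000, Gamma_uvv = 2.444101, Gamma_vuu = 0.000000, Gamma_vuv = -0.204574, Gamma_vvv = 0.000000; k3 = (-1.796108, -0.168165, -0.069118, 0.123580)
  k4: at (u, v) = (-0.067725, 0.631364), (du/dtau, dv/dtau) = (-1.803140, -0.155708); Gamma_uuu = 0.000000, Gamma_uuv = 0.000000, Gamma_uvv = 2.533863, Gamma_vuu = 0.000000, Gamma_vuv = -0.197327, Gamma_vvv = 0.000000; k4 = (-1.803140, -0.155708, -0.061434, 0.110805)
  Y <- Y + (h/6)(k1 + 2k2 + 2k3 + k4): u = -0.0678, v = 0.6315, du/dtau = -1.8031, dv/dtau = -0.1557

Answer: u = -0.0678, v = 0.6315, du/dtau = -1.8031, dv/dtau = -0.1557


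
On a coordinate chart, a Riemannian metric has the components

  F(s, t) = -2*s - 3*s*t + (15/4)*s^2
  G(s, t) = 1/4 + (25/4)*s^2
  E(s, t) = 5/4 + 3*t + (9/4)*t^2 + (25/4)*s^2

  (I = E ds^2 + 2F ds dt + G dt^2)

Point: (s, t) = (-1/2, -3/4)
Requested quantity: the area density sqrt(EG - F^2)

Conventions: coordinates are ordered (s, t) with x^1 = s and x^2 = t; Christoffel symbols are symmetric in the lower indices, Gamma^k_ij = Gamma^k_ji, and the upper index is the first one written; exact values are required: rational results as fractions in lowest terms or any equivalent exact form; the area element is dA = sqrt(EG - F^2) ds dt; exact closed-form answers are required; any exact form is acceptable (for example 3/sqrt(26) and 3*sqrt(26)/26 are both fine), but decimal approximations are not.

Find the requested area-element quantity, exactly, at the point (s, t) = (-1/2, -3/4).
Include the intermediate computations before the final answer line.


E = 117/64, F = 13/16, G = 29/16; EG - F^2 = 2717/1024

Answer: sqrt(EG - F^2) = sqrt(2717)/32


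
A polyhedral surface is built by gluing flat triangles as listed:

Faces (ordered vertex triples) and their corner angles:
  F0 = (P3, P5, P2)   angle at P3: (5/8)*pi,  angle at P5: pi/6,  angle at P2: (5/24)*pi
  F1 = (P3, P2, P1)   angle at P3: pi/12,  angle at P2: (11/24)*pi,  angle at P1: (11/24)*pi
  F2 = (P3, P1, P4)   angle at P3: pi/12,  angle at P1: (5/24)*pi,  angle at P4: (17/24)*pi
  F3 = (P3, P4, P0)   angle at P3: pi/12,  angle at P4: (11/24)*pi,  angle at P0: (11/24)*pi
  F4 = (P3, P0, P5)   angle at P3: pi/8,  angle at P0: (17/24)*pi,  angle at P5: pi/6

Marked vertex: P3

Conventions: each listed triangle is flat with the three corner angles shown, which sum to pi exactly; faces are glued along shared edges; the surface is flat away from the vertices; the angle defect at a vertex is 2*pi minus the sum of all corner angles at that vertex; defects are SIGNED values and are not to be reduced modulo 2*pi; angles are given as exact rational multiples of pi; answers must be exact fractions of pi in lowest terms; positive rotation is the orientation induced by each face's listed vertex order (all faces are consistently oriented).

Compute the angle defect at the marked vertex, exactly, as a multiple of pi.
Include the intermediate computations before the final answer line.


Sum of corner angles at P3: pi
defect = 2*pi - pi

Answer: defect(P3) = pi


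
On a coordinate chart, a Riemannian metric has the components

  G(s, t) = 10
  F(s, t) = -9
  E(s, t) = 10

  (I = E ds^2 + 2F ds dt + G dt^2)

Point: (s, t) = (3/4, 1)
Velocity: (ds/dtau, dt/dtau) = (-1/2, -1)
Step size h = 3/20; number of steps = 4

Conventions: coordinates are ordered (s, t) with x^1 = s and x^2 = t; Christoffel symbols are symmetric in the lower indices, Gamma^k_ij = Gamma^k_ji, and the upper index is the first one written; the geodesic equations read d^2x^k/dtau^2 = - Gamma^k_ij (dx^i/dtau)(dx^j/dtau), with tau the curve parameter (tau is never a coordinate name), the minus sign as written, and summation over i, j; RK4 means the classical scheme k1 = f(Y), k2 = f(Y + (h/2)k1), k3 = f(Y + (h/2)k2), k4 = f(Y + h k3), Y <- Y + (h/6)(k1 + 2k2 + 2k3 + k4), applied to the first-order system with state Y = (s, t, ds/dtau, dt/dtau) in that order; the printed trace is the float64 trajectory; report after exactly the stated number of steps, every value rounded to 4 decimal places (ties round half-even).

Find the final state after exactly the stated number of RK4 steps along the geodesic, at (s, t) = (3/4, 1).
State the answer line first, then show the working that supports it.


Answer: s = 0.4500, t = 0.4000, ds/dtau = -0.5000, dt/dtau = -1.0000

f(Y) = (ds/dtau, dt/dtau, -Gamma^s_ij Y'^i Y'^j, -Gamma^t_ij Y'^i Y'^j) with the Gammas evaluated at the stage position; h = 0.150000; intermediate values shown to 6 dp
step 0: s = 0.7500, t = 1.0000, ds/dtau = -0.5000, dt/dtau = -1.0000
step 1:
  k1: at (s, t) = (0.750000, 1.000000), (ds/dtau, dt/dtau) = (-0.500000, -1.000000); Gamma_sss = 0.000000, Gamma_sst = 0.000000, Gamma_stt = 0.000000, Gamma_tss = 0.000000, Gamma_tst = 0.000000, Gamma_ttt = 0.000000; k1 = (-0.500000, -1.000000, 0.000000, 0.000000)
  k2: at (s, t) = (0.712500, 0.925000), (ds/dtau, dt/dtau) = (-0.500000, -1.000000); Gamma_sss = 0.000000, Gamma_sst = 0.000000, Gamma_stt = 0.000000, Gamma_tss = 0.000000, Gamma_tst = 0.000000, Gamma_ttt = 0.000000; k2 = (-0.500000, -1.000000, 0.000000, 0.000000)
  k3: at (s, t) = (0.712500, 0.925000), (ds/dtau, dt/dtau) = (-0.500000, -1.000000); Gamma_sss = 0.000000, Gamma_sst = 0.000000, Gamma_stt = 0.000000, Gamma_tss = 0.000000, Gamma_tst = 0.000000, Gamma_ttt = 0.000000; k3 = (-0.500000, -1.000000, 0.000000, 0.000000)
  k4: at (s, t) = (0.675000, 0.850000), (ds/dtau, dt/dtau) = (-0.500000, -1.000000); Gamma_sss = 0.000000, Gamma_sst = 0.000000, Gamma_stt = 0.000000, Gamma_tss = 0.000000, Gamma_tst = 0.000000, Gamma_ttt = 0.000000; k4 = (-0.500000, -1.000000, 0.000000, 0.000000)
  Y <- Y + (h/6)(k1 + 2k2 + 2k3 + k4): s = 0.6750, t = 0.8500, ds/dtau = -0.5000, dt/dtau = -1.0000
step 2:
  k1: at (s, t) = (0.675000, 0.850000), (ds/dtau, dt/dtau) = (-0.500000, -1.000000); Gamma_sss = 0.000000, Gamma_sst = 0.000000, Gamma_stt = 0.000000, Gamma_tss = 0.000000, Gamma_tst = 0.000000, Gamma_ttt = 0.000000; k1 = (-0.500000, -1.000000, 0.000000, 0.000000)
  k2: at (s, t) = (0.637500, 0.775000), (ds/dtau, dt/dtau) = (-0.500000, -1.000000); Gamma_sss = 0.000000, Gamma_sst = 0.000000, Gamma_stt = 0.000000, Gamma_tss = 0.000000, Gamma_tst = 0.000000, Gamma_ttt = 0.000000; k2 = (-0.500000, -1.000000, 0.000000, 0.000000)
  k3: at (s, t) = (0.637500, 0.775000), (ds/dtau, dt/dtau) = (-0.500000, -1.000000); Gamma_sss = 0.000000, Gamma_sst = 0.000000, Gamma_stt = 0.000000, Gamma_tss = 0.000000, Gamma_tst = 0.000000, Gamma_ttt = 0.000000; k3 = (-0.500000, -1.000000, 0.000000, 0.000000)
  k4: at (s, t) = (0.600000, 0.700000), (ds/dtau, dt/dtau) = (-0.500000, -1.000000); Gamma_sss = 0.000000, Gamma_sst = 0.000000, Gamma_stt = 0.000000, Gamma_tss = 0.000000, Gamma_tst = 0.000000, Gamma_ttt = 0.000000; k4 = (-0.500000, -1.000000, 0.000000, 0.000000)
  Y <- Y + (h/6)(k1 + 2k2 + 2k3 + k4): s = 0.6000, t = 0.7000, ds/dtau = -0.5000, dt/dtau = -1.0000
step 3:
  k1: at (s, t) = (0.600000, 0.700000), (ds/dtau, dt/dtau) = (-0.500000, -1.000000); Gamma_sss = 0.000000, Gamma_sst = 0.000000, Gamma_stt = 0.000000, Gamma_tss = 0.000000, Gamma_tst = 0.000000, Gamma_ttt = 0.000000; k1 = (-0.500000, -1.000000, 0.000000, 0.000000)
  k2: at (s, t) = (0.562500, 0.625000), (ds/dtau, dt/dtau) = (-0.500000, -1.000000); Gamma_sss = 0.000000, Gamma_sst = 0.000000, Gamma_stt = 0.000000, Gamma_tss = 0.000000, Gamma_tst = 0.000000, Gamma_ttt = 0.000000; k2 = (-0.500000, -1.000000, 0.000000, 0.000000)
  k3: at (s, t) = (0.562500, 0.625000), (ds/dtau, dt/dtau) = (-0.500000, -1.000000); Gamma_sss = 0.000000, Gamma_sst = 0.000000, Gamma_stt = 0.000000, Gamma_tss = 0.000000, Gamma_tst = 0.000000, Gamma_ttt = 0.000000; k3 = (-0.500000, -1.000000, 0.000000, 0.000000)
  k4: at (s, t) = (0.525000, 0.550000), (ds/dtau, dt/dtau) = (-0.500000, -1.000000); Gamma_sss = 0.000000, Gamma_sst = 0.000000, Gamma_stt = 0.000000, Gamma_tss = 0.000000, Gamma_tst = 0.000000, Gamma_ttt = 0.000000; k4 = (-0.500000, -1.000000, 0.000000, 0.000000)
  Y <- Y + (h/6)(k1 + 2k2 + 2k3 + k4): s = 0.5250, t = 0.5500, ds/dtau = -0.5000, dt/dtau = -1.0000
step 4:
  k1: at (s, t) = (0.525000, 0.550000), (ds/dtau, dt/dtau) = (-0.500000, -1.000000); Gamma_sss = 0.000000, Gamma_sst = 0.000000, Gamma_stt = 0.000000, Gamma_tss = 0.000000, Gamma_tst = 0.000000, Gamma_ttt = 0.000000; k1 = (-0.500000, -1.000000, 0.000000, 0.000000)
  k2: at (s, t) = (0.487500, 0.475000), (ds/dtau, dt/dtau) = (-0.500000, -1.000000); Gamma_sss = 0.000000, Gamma_sst = 0.000000, Gamma_stt = 0.000000, Gamma_tss = 0.000000, Gamma_tst = 0.000000, Gamma_ttt = 0.000000; k2 = (-0.500000, -1.000000, 0.000000, 0.000000)
  k3: at (s, t) = (0.487500, 0.475000), (ds/dtau, dt/dtau) = (-0.500000, -1.000000); Gamma_sss = 0.000000, Gamma_sst = 0.000000, Gamma_stt = 0.000000, Gamma_tss = 0.000000, Gamma_tst = 0.000000, Gamma_ttt = 0.000000; k3 = (-0.500000, -1.000000, 0.000000, 0.000000)
  k4: at (s, t) = (0.450000, 0.400000), (ds/dtau, dt/dtau) = (-0.500000, -1.000000); Gamma_sss = 0.000000, Gamma_sst = 0.000000, Gamma_stt = 0.000000, Gamma_tss = 0.000000, Gamma_tst = 0.000000, Gamma_ttt = 0.000000; k4 = (-0.500000, -1.000000, 0.000000, 0.000000)
  Y <- Y + (h/6)(k1 + 2k2 + 2k3 + k4): s = 0.4500, t = 0.4000, ds/dtau = -0.5000, dt/dtau = -1.0000


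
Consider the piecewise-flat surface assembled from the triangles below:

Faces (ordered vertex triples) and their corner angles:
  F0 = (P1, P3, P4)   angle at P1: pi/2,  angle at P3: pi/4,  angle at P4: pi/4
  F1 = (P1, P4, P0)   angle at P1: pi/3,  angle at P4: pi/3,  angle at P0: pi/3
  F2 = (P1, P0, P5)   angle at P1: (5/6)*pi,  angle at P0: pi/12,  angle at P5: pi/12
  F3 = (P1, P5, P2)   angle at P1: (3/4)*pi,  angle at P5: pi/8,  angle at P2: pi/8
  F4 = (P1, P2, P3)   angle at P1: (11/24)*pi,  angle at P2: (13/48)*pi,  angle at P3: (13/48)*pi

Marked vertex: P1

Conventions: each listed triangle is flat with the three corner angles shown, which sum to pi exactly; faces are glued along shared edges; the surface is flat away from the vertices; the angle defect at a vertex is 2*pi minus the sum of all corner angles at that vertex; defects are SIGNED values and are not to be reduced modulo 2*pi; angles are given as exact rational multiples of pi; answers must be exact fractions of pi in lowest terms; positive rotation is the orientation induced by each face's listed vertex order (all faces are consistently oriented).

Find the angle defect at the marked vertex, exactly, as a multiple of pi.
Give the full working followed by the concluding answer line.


Sum of corner angles at P1: (23/8)*pi
defect = 2*pi - (23/8)*pi

Answer: defect(P1) = (-7/8)*pi


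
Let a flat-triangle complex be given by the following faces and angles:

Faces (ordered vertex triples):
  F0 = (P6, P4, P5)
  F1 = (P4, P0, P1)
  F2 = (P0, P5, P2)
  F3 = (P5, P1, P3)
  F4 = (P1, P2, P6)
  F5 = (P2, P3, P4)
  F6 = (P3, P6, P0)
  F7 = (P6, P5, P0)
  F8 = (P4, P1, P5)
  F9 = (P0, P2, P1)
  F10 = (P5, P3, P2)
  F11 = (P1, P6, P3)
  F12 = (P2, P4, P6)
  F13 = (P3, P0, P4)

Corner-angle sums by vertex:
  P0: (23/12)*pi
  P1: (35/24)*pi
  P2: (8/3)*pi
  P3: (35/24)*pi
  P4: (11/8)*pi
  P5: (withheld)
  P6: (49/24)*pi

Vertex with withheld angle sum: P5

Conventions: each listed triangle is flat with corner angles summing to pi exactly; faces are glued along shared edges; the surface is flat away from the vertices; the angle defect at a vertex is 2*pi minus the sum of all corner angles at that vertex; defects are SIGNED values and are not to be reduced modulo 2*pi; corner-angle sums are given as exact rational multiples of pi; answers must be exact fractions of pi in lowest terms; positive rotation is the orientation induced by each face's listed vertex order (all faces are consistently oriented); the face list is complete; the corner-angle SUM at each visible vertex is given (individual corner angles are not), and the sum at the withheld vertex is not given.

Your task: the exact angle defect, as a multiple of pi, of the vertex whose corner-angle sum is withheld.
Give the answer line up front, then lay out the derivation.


Answer: defect(P5) = (-13/12)*pi

V = 7, E = 21, F = 14; chi = V - E + F = 0
Gauss-Bonnet: total defect = 2*pi*chi = 0; visible defects sum to (13/12)*pi


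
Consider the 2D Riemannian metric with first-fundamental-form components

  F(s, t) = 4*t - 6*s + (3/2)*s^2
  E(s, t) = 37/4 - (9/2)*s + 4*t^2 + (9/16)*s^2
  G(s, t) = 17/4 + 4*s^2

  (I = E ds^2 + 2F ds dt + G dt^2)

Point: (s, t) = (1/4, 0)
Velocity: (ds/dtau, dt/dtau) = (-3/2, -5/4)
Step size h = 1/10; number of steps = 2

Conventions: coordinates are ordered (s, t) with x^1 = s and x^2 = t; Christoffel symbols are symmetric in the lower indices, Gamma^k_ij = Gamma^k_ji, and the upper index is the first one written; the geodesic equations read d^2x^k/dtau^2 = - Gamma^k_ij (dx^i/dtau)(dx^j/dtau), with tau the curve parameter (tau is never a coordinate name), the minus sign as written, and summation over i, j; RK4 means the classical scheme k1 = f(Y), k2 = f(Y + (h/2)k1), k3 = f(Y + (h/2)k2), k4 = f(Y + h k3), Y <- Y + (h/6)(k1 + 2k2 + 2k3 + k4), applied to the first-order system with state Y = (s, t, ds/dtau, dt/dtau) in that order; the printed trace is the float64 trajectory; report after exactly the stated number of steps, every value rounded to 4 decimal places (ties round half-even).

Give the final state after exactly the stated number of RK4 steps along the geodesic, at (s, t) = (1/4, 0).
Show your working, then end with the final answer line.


f(Y) = (ds/dtau, dt/dtau, -Gamma^s_ij Y'^i Y'^j, -Gamma^t_ij Y'^i Y'^j) with the Gammas evaluated at the stage position; h = 0.100000; intermediate values shown to 6 dp
step 0: s = 0.2500, t = 0.0000, ds/dtau = -1.5000, dt/dtau = -1.2500
step 1:
  k1: at (s, t) = (0.250000, 0.000000), (ds/dtau, dt/dtau) = (-1.500000, -1.250000); Gamma_sss = -0.485707, Gamma_sst = 0.040476, Gamma_stt = 0.388566, Gamma_tss = -1.318450, Gamma_tst = 0.234871, Gamma_ttt = 0.121427; k1 = (-1.500000, -1.250000, 0.333924, 1.896018)
  k2: at (s, t) = (0.175000, -0.062500), (ds/dtau, dt/dtau) = (-1.483304, -1.155199); Gamma_sss = -0.448657, Gamma_sst = -0.006052, Gamma_stt = 0.405621, Gamma_tss = -1.323646, Gamma_tst = 0.158356, Gamma_ttt = 0.116335; k2 = (-1.483304, -1.155199, 0.466575, 2.214338)
  k3: at (s, t) = (0.175835, -0.057760), (ds/dtau, dt/dtau) = (-1.476671, -1.139283); Gamma_sss = -0.446877, Gamma_sst = -0.003893, Gamma_stt = 0.405089, Gamma_tss = -1.325073, Gamma_tst = 0.159709, Gamma_ttt = 0.114818; k3 = (-1.476671, -1.139283, 0.461748, 2.202999)
  k4: at (s, t) = (0.102333, -0.113928), (ds/dtau, dt/dtau) = (-1.453825, -1.029700); Gamma_sss = -0.405033, Gamma_sst = -0.041357, Gamma_stt = 0.418080, Gamma_tss = -1.319744, Gamma_tst = 0.085217, Gamma_ttt = 0.102672; k4 = (-1.453825, -1.029700, 0.536619, 2.425419)
  Y <- Y + (h/6)(k1 + 2k2 + 2k3 + k4): s = 0.1021, t = -0.1145, ds/dtau = -1.4545, dt/dtau = -1.0307
step 2:
  k1: at (s, t) = (0.102104, -0.114478), (ds/dtau, dt/dtau) = (-1.454547, -1.030731); Gamma_sss = -0.405088, Gamma_sst = -0.041623, Gamma_stt = 0.418135, Gamma_tss = -1.319548, Gamma_tst = 0.084933, Gamma_ttt = 0.102777; k1 = (-1.454547, -1.030731, 0.537624, 2.427913)
  k2: at (s, t) = (0.029376, -0.166014), (ds/dtau, dt/dtau) = (-1.427666, -0.909336); Gamma_sss = -0.360656, Gamma_sst = -0.070713, Gamma_stt = 0.428388, Gamma_tss = -1.304919, Gamma_tst = 0.013677, Gamma_ttt = 0.084502; k2 = (-1.427666, -0.909336, 0.564474, 2.554338)
  k3: at (s, t) = (0.030720, -0.159945), (ds/dtau, dt/dtau) = (-1.426323, -0.903015); Gamma_sss = -0.359071, Gamma_sst = -0.068026, Gamma_stt = 0.428150, Gamma_tss = -1.307888, Gamma_tst = 0.015731, Gamma_ttt = 0.082805; k3 = (-1.426323, -0.903015, 0.556598, 2.552719)
  k4: at (s, t) = (-0.040529, -0.204779), (ds/dtau, dt/dtau) = (-1.398887, -0.775460); Gamma_sss = -0.313656, Gamma_sst = -0.088301, Gamma_stt = 0.437024, Gamma_tss = -1.287972, Gamma_tst = -0.049982, Gamma_ttt = 0.058880; k4 = (-1.398887, -0.775460, 0.542565, 2.593447)
  Y <- Y + (h/6)(k1 + 2k2 + 2k3 + k4): s = -0.0406, t = -0.2050, ds/dtau = -1.3992, dt/dtau = -0.7768

Answer: s = -0.0406, t = -0.2050, ds/dtau = -1.3992, dt/dtau = -0.7768
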